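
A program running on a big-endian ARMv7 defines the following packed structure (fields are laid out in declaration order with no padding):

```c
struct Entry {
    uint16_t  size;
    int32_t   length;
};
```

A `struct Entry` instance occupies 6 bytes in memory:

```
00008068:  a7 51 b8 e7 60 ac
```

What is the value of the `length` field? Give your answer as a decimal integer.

-1192795988

`length` follows `size` (2 bytes), so it starts at byte offset 2 and occupies 4 bytes.
Bytes at offsets 2..5: B8 E7 60 AC.
In big-endian order the high byte comes first in memory.
The bytes are already most-significant first: 0xB8E760AC.
Top bit is set, so as a signed 32-bit value this is 0xB8E760AC − 2^32 = -1192795988.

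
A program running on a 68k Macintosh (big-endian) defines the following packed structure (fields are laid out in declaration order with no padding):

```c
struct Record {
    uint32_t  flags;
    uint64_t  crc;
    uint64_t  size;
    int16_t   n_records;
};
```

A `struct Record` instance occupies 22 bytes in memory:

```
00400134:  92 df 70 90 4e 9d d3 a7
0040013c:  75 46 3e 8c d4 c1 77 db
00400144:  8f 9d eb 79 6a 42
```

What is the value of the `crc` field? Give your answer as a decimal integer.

5664916622482488972

`crc` follows `flags` (4 bytes), so it starts at byte offset 4 and occupies 8 bytes.
Bytes at offsets 4..11: 4E 9D D3 A7 75 46 3E 8C.
Big-endian: lowest address holds the most-significant byte.
The bytes are already most-significant first: 0x4E9DD3A775463E8C.
0x4E9DD3A775463E8C = 5664916622482488972.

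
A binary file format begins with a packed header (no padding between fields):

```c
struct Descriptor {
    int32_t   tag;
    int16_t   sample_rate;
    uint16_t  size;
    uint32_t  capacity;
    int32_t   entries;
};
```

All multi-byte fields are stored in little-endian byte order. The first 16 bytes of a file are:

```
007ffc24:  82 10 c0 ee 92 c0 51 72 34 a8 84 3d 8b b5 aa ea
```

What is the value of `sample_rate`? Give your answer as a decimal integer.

-16238

`sample_rate` follows `tag` (4 bytes), so it starts at byte offset 4 and occupies 2 bytes.
Bytes at offsets 4..5: 92 C0.
In little-endian order the low byte comes first in memory.
Reassemble most-significant byte first: C0 92 → 0xC092.
Top bit is set, so as a signed 16-bit value this is 0xC092 − 2^16 = -16238.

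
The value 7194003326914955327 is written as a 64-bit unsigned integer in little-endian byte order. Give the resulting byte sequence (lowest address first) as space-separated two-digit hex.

3F 88 BE 0D E9 3B D6 63

7194003326914955327 in hexadecimal, padded to 64 bits, is 0x63D63BE90DBE883F.
Split into bytes (most-significant first): 63 D6 3B E9 0D BE 88 3F.
In little-endian order the low byte comes first in memory.
So at ascending addresses the bytes are 3F 88 BE 0D E9 3B D6 63.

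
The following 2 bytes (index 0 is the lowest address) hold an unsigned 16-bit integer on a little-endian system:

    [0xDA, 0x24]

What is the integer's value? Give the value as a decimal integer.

9434

In little-endian order the low byte comes first in memory.
Reassemble most-significant byte first: 24 DA → 0x24DA.
0x24DA = 9434.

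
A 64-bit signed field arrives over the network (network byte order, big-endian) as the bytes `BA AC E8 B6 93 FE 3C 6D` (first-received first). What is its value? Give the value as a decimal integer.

-4995362015796118419

Big-endian: lowest address holds the most-significant byte.
The bytes are already most-significant first: 0xBAACE8B693FE3C6D.
Top bit is set, so as a signed 64-bit value this is 0xBAACE8B693FE3C6D − 2^64 = -4995362015796118419.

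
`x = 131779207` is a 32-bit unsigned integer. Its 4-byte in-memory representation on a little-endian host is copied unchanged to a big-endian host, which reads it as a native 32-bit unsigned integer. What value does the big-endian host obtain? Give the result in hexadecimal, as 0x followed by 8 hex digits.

0x87CADA07

131779207 in 32-bit hexadecimal is 0x07DACA87.
Stored little-endian, the bytes at ascending addresses are 87 CA DA 07.
Read back as big-endian, the last byte is least significant, giving 0x87CADA07.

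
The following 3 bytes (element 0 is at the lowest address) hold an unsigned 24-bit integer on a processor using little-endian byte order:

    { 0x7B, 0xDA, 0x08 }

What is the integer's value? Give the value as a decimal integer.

In little-endian order the low byte comes first in memory.
Reassemble most-significant byte first: 08 DA 7B → 0x08DA7B.
0x08DA7B = 580219.

580219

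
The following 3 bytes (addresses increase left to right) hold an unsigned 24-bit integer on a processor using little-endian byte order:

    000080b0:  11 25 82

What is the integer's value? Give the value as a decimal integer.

Little-endian stores the least-significant byte at the lowest address.
Reassemble most-significant byte first: 82 25 11 → 0x822511.
0x822511 = 8529169.

8529169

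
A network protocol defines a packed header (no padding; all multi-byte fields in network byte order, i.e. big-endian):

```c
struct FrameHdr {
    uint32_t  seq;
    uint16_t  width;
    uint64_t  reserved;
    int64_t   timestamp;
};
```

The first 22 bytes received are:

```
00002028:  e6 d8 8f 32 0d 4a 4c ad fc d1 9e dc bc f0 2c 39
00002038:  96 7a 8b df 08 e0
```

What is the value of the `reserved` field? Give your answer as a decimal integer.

5525350295097097456

`reserved` follows `seq` (4 B), `width` (2 B), so it starts at offset 4 + 2 = 6 and occupies 8 bytes.
Bytes at offsets 6..13: 4C AD FC D1 9E DC BC F0.
Big-endian: lowest address holds the most-significant byte.
The bytes are already most-significant first: 0x4CADFCD19EDCBCF0.
0x4CADFCD19EDCBCF0 = 5525350295097097456.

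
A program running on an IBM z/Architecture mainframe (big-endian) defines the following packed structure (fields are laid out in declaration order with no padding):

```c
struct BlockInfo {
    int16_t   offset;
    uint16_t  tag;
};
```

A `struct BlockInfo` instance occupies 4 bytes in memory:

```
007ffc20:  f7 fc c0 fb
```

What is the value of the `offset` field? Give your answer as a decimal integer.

`offset` is the first field, at byte offset 0, occupying 2 bytes.
Bytes at offsets 0..1: F7 FC.
Big-endian stores the most-significant byte at the lowest address.
The bytes are already most-significant first: 0xF7FC.
Top bit is set, so as a signed 16-bit value this is 0xF7FC − 2^16 = -2052.

-2052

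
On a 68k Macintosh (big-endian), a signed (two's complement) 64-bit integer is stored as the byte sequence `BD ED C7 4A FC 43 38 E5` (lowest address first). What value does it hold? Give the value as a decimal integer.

-4760930106186975003

In big-endian order the high byte comes first in memory.
The bytes are already most-significant first: 0xBDEDC74AFC4338E5.
Top bit is set, so as a signed 64-bit value this is 0xBDEDC74AFC4338E5 − 2^64 = -4760930106186975003.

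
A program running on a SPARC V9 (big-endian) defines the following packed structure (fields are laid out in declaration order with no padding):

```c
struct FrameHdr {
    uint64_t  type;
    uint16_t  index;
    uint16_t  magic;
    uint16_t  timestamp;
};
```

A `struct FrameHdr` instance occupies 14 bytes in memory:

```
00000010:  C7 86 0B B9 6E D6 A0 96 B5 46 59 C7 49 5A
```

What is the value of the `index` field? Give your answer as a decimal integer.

46406

`index` follows `type` (8 bytes), so it starts at byte offset 8 and occupies 2 bytes.
Bytes at offsets 8..9: B5 46.
Big-endian stores the most-significant byte at the lowest address.
The bytes are already most-significant first: 0xB546.
0xB546 = 46406.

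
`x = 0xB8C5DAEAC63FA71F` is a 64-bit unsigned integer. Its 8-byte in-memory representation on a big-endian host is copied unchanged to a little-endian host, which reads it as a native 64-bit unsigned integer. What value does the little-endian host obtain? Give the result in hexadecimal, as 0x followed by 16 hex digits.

Stored big-endian, the bytes at ascending addresses are B8 C5 DA EA C6 3F A7 1F.
Read back as little-endian, the first byte is least significant, giving 0x1FA73FC6EADAC5B8.

0x1FA73FC6EADAC5B8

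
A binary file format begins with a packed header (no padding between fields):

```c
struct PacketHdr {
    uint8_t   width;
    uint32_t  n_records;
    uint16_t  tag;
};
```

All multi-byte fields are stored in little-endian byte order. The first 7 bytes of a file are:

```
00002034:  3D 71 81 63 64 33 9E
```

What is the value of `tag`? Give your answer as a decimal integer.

`tag` follows `width` (1 B), `n_records` (4 B), so it starts at offset 1 + 4 = 5 and occupies 2 bytes.
Bytes at offsets 5..6: 33 9E.
Little-endian stores the least-significant byte at the lowest address.
Reassemble most-significant byte first: 9E 33 → 0x9E33.
0x9E33 = 40499.

40499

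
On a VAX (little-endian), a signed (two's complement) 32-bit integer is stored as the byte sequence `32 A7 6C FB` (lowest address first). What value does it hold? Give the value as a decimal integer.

-76765390

Little-endian: lowest address holds the least-significant byte.
Reassemble most-significant byte first: FB 6C A7 32 → 0xFB6CA732.
Top bit is set, so as a signed 32-bit value this is 0xFB6CA732 − 2^32 = -76765390.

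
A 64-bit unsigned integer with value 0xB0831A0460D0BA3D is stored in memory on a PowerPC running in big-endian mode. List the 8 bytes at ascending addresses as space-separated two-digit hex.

B0 83 1A 04 60 D0 BA 3D

Split into bytes (most-significant first): B0 83 1A 04 60 D0 BA 3D.
In big-endian order the high byte comes first in memory.
So the memory order matches the most-significant-first order: B0 83 1A 04 60 D0 BA 3D.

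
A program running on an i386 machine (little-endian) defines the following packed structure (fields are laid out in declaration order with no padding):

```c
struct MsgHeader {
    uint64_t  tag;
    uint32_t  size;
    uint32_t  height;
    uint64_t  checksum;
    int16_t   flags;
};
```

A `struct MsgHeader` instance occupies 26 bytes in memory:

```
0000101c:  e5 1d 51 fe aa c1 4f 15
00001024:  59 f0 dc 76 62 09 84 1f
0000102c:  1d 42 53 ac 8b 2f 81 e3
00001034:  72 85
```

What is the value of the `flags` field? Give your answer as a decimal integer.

-31374

`flags` follows `tag` (8 B), `size` (4 B), `height` (4 B), `checksum` (8 B), so it starts at offset 8 + 4 + 4 + 8 = 24 and occupies 2 bytes.
Bytes at offsets 24..25: 72 85.
In little-endian order the low byte comes first in memory.
Reassemble most-significant byte first: 85 72 → 0x8572.
Top bit is set, so as a signed 16-bit value this is 0x8572 − 2^16 = -31374.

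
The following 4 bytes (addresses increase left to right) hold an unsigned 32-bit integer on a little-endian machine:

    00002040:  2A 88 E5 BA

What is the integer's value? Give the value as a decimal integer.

3135604778

Little-endian stores the least-significant byte at the lowest address.
Reassemble most-significant byte first: BA E5 88 2A → 0xBAE5882A.
0xBAE5882A = 3135604778.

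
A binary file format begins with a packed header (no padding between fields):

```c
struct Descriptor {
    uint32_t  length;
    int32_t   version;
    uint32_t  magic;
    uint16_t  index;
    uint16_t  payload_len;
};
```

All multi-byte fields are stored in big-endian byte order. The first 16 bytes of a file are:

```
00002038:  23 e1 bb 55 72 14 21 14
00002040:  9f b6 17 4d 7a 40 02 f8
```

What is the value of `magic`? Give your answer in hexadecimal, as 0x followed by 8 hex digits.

0x9FB6174D

`magic` follows `length` (4 B), `version` (4 B), so it starts at offset 4 + 4 = 8 and occupies 4 bytes.
Bytes at offsets 8..11: 9F B6 17 4D.
Big-endian stores the most-significant byte at the lowest address.
The bytes are already most-significant first: 0x9FB6174D.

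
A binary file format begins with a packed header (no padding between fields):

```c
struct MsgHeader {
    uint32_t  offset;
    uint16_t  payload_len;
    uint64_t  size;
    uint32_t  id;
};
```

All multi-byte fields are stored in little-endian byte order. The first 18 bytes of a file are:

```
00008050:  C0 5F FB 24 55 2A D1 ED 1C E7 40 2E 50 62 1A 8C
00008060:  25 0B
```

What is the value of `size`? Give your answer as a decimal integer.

7084213070144007633

`size` follows `offset` (4 B), `payload_len` (2 B), so it starts at offset 4 + 2 = 6 and occupies 8 bytes.
Bytes at offsets 6..13: D1 ED 1C E7 40 2E 50 62.
Little-endian: lowest address holds the least-significant byte.
Reassemble most-significant byte first: 62 50 2E 40 E7 1C ED D1 → 0x62502E40E71CEDD1.
0x62502E40E71CEDD1 = 7084213070144007633.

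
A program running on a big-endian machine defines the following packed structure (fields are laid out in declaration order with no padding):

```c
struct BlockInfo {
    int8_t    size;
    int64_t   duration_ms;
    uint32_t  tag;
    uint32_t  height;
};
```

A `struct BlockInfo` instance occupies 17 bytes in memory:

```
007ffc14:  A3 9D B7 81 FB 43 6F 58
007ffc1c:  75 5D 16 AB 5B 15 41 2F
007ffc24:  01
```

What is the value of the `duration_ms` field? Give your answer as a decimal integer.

-7082048972848670603

`duration_ms` follows `size` (1 byte), so it starts at byte offset 1 and occupies 8 bytes.
Bytes at offsets 1..8: 9D B7 81 FB 43 6F 58 75.
Big-endian stores the most-significant byte at the lowest address.
The bytes are already most-significant first: 0x9DB781FB436F5875.
Top bit is set, so as a signed 64-bit value this is 0x9DB781FB436F5875 − 2^64 = -7082048972848670603.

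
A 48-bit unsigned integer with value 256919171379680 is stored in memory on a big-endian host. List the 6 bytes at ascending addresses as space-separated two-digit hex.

256919171379680 in hexadecimal, padded to 48 bits, is 0xE9AAA7F231E0.
Split into bytes (most-significant first): E9 AA A7 F2 31 E0.
In big-endian order the high byte comes first in memory.
So the memory order matches the most-significant-first order: E9 AA A7 F2 31 E0.

E9 AA A7 F2 31 E0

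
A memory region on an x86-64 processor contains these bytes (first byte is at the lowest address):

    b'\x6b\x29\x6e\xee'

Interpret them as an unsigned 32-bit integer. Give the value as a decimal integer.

Little-endian: lowest address holds the least-significant byte.
Reassemble most-significant byte first: EE 6E 29 6B → 0xEE6E296B.
0xEE6E296B = 4000196971.

4000196971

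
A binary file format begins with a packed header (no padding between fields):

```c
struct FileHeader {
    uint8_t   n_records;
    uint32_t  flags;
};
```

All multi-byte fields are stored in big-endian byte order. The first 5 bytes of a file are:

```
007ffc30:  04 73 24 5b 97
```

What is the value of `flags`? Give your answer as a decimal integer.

1931762583

`flags` follows `n_records` (1 byte), so it starts at byte offset 1 and occupies 4 bytes.
Bytes at offsets 1..4: 73 24 5B 97.
Big-endian: lowest address holds the most-significant byte.
The bytes are already most-significant first: 0x73245B97.
0x73245B97 = 1931762583.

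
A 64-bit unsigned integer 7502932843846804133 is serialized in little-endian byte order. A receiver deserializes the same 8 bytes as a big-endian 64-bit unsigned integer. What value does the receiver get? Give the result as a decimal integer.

7502932843846804133 in 64-bit hexadecimal is 0x681FC5AB5319A2A5.
Stored little-endian, the bytes at ascending addresses are A5 A2 19 53 AB C5 1F 68.
Read back as big-endian, the last byte is least significant, giving 0xA5A21953ABC51F68.
0xA5A21953ABC51F68 = 11935129809640038248.

11935129809640038248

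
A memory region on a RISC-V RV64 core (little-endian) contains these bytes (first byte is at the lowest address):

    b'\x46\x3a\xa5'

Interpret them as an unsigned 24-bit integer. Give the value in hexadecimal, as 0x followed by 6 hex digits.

In little-endian order the low byte comes first in memory.
Reassemble most-significant byte first: A5 3A 46 → 0xA53A46.

0xA53A46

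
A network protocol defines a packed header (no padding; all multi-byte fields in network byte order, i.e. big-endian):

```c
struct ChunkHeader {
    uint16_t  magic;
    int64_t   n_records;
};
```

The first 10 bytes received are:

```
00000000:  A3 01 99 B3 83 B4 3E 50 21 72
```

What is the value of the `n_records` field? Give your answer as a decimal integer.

-7371403354912579214

`n_records` follows `magic` (2 bytes), so it starts at byte offset 2 and occupies 8 bytes.
Bytes at offsets 2..9: 99 B3 83 B4 3E 50 21 72.
In big-endian order the high byte comes first in memory.
The bytes are already most-significant first: 0x99B383B43E502172.
Top bit is set, so as a signed 64-bit value this is 0x99B383B43E502172 − 2^64 = -7371403354912579214.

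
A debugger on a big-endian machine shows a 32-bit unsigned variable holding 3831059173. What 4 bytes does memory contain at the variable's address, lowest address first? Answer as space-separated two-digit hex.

3831059173 in hexadecimal, padded to 32 bits, is 0xE45952E5.
Split into bytes (most-significant first): E4 59 52 E5.
Big-endian stores the most-significant byte at the lowest address.
So the memory order matches the most-significant-first order: E4 59 52 E5.

E4 59 52 E5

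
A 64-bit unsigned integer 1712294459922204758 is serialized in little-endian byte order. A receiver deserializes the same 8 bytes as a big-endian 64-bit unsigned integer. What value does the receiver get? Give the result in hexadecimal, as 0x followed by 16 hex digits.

1712294459922204758 in 64-bit hexadecimal is 0x17C34ABD3A884856.
Stored little-endian, the bytes at ascending addresses are 56 48 88 3A BD 4A C3 17.
Read back as big-endian, the last byte is least significant, giving 0x5648883ABD4AC317.

0x5648883ABD4AC317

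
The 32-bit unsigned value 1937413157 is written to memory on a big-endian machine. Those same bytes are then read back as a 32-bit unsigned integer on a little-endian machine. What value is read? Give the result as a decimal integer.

1937413157 in 32-bit hexadecimal is 0x737A9425.
Stored big-endian, the bytes at ascending addresses are 73 7A 94 25.
Read back as little-endian, the first byte is least significant, giving 0x25947A73.
0x25947A73 = 630487667.

630487667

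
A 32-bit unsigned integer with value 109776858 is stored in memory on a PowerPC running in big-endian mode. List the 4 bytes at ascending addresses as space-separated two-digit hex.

109776858 in hexadecimal, padded to 32 bits, is 0x068B0FDA.
Split into bytes (most-significant first): 06 8B 0F DA.
In big-endian order the high byte comes first in memory.
So the memory order matches the most-significant-first order: 06 8B 0F DA.

06 8B 0F DA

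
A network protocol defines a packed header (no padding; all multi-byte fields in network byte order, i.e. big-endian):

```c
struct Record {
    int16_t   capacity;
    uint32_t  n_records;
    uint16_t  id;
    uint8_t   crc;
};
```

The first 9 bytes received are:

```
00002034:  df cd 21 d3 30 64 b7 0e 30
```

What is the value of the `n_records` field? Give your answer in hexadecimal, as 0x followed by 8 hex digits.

0x21D33064

`n_records` follows `capacity` (2 bytes), so it starts at byte offset 2 and occupies 4 bytes.
Bytes at offsets 2..5: 21 D3 30 64.
Big-endian: lowest address holds the most-significant byte.
The bytes are already most-significant first: 0x21D33064.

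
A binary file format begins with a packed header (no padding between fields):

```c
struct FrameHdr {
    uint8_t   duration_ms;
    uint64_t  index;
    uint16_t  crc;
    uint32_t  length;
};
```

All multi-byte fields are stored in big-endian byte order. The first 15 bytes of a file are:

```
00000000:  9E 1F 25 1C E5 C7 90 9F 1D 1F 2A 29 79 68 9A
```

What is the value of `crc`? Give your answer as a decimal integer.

7978

`crc` follows `duration_ms` (1 B), `index` (8 B), so it starts at offset 1 + 8 = 9 and occupies 2 bytes.
Bytes at offsets 9..10: 1F 2A.
In big-endian order the high byte comes first in memory.
The bytes are already most-significant first: 0x1F2A.
0x1F2A = 7978.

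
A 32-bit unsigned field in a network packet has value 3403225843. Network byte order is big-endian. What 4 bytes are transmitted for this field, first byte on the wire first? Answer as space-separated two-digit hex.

3403225843 in hexadecimal, padded to 32 bits, is 0xCAD91AF3.
Split into bytes (most-significant first): CA D9 1A F3.
In big-endian order the high byte comes first in memory.
So the memory order matches the most-significant-first order: CA D9 1A F3.

CA D9 1A F3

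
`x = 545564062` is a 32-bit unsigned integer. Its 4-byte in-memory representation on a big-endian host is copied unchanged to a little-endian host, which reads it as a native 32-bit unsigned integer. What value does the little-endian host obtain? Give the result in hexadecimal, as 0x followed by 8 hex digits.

545564062 in 32-bit hexadecimal is 0x2084A59E.
Stored big-endian, the bytes at ascending addresses are 20 84 A5 9E.
Read back as little-endian, the first byte is least significant, giving 0x9EA58420.

0x9EA58420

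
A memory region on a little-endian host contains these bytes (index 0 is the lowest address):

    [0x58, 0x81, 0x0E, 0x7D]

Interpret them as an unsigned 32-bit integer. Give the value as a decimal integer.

Little-endian stores the least-significant byte at the lowest address.
Reassemble most-significant byte first: 7D 0E 81 58 → 0x7D0E8158.
0x7D0E8158 = 2098102616.

2098102616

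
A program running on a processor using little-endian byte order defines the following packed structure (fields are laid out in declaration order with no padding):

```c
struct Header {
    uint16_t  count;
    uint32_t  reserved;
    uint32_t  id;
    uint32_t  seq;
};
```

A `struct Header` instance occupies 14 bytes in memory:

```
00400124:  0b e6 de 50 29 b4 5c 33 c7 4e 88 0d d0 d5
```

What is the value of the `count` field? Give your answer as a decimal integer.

58891

`count` is the first field, at byte offset 0, occupying 2 bytes.
Bytes at offsets 0..1: 0B E6.
Little-endian stores the least-significant byte at the lowest address.
Reassemble most-significant byte first: E6 0B → 0xE60B.
0xE60B = 58891.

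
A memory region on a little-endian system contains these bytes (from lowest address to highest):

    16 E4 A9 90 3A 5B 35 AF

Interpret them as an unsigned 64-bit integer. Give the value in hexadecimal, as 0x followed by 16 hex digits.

In little-endian order the low byte comes first in memory.
Reassemble most-significant byte first: AF 35 5B 3A 90 A9 E4 16 → 0xAF355B3A90A9E416.

0xAF355B3A90A9E416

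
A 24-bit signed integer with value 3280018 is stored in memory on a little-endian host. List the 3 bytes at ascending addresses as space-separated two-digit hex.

92 0C 32

3280018 in hexadecimal, padded to 24 bits, is 0x320C92.
Split into bytes (most-significant first): 32 0C 92.
Little-endian stores the least-significant byte at the lowest address.
So at ascending addresses the bytes are 92 0C 32.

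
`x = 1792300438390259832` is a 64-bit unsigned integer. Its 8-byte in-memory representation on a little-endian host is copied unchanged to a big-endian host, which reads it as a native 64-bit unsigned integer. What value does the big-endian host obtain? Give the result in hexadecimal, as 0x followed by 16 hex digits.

1792300438390259832 in 64-bit hexadecimal is 0x18DF87C0B1074078.
Stored little-endian, the bytes at ascending addresses are 78 40 07 B1 C0 87 DF 18.
Read back as big-endian, the last byte is least significant, giving 0x784007B1C087DF18.

0x784007B1C087DF18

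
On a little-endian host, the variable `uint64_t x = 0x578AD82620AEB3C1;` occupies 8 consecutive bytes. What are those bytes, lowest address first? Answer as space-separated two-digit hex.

C1 B3 AE 20 26 D8 8A 57

Split into bytes (most-significant first): 57 8A D8 26 20 AE B3 C1.
Little-endian: lowest address holds the least-significant byte.
So at ascending addresses the bytes are C1 B3 AE 20 26 D8 8A 57.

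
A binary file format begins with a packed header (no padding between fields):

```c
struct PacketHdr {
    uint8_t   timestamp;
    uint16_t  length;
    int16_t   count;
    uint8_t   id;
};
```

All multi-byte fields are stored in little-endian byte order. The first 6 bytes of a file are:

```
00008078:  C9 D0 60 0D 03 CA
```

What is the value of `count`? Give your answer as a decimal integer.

`count` follows `timestamp` (1 B), `length` (2 B), so it starts at offset 1 + 2 = 3 and occupies 2 bytes.
Bytes at offsets 3..4: 0D 03.
In little-endian order the low byte comes first in memory.
Reassemble most-significant byte first: 03 0D → 0x030D.
0x030D = 781.

781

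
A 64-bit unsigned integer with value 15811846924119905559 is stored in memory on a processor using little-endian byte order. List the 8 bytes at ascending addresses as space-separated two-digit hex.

17 15 05 B3 00 F7 6E DB

15811846924119905559 in hexadecimal, padded to 64 bits, is 0xDB6EF700B3051517.
Split into bytes (most-significant first): DB 6E F7 00 B3 05 15 17.
In little-endian order the low byte comes first in memory.
So at ascending addresses the bytes are 17 15 05 B3 00 F7 6E DB.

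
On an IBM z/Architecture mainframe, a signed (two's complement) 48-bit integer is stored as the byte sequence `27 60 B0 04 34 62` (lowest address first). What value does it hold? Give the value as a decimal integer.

43296223409250

Big-endian stores the most-significant byte at the lowest address.
The bytes are already most-significant first: 0x2760B0043462.
0x2760B0043462 = 43296223409250.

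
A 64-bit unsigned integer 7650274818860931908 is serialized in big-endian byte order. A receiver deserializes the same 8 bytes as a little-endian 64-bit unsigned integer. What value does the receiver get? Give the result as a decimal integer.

7650274818860931908 in 64-bit hexadecimal is 0x6A2B3C6A34525B44.
Stored big-endian, the bytes at ascending addresses are 6A 2B 3C 6A 34 52 5B 44.
Read back as little-endian, the first byte is least significant, giving 0x445B52346A3C2B6A.
0x445B52346A3C2B6A = 4925621002533874538.

4925621002533874538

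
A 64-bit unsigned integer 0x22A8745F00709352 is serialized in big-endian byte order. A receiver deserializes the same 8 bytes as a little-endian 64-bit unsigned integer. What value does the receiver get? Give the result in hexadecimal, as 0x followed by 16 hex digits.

Stored big-endian, the bytes at ascending addresses are 22 A8 74 5F 00 70 93 52.
Read back as little-endian, the first byte is least significant, giving 0x529370005F74A822.

0x529370005F74A822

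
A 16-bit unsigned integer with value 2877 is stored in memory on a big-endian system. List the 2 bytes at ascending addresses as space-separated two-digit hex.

2877 in hexadecimal, padded to 16 bits, is 0x0B3D.
Split into bytes (most-significant first): 0B 3D.
Big-endian: lowest address holds the most-significant byte.
So the memory order matches the most-significant-first order: 0B 3D.

0B 3D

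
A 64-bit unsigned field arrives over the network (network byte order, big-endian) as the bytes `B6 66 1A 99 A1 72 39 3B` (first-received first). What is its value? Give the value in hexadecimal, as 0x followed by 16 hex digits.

Big-endian stores the most-significant byte at the lowest address.
The bytes are already most-significant first: 0xB6661A99A172393B.

0xB6661A99A172393B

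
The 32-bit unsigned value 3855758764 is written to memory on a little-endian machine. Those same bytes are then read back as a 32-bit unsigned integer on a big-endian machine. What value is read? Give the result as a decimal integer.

2889208549

3855758764 in 32-bit hexadecimal is 0xE5D235AC.
Stored little-endian, the bytes at ascending addresses are AC 35 D2 E5.
Read back as big-endian, the last byte is least significant, giving 0xAC35D2E5.
0xAC35D2E5 = 2889208549.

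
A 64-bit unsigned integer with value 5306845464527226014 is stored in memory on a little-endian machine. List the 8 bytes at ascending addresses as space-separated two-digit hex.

9E C4 09 47 D5 B3 A5 49

5306845464527226014 in hexadecimal, padded to 64 bits, is 0x49A5B3D54709C49E.
Split into bytes (most-significant first): 49 A5 B3 D5 47 09 C4 9E.
Little-endian: lowest address holds the least-significant byte.
So at ascending addresses the bytes are 9E C4 09 47 D5 B3 A5 49.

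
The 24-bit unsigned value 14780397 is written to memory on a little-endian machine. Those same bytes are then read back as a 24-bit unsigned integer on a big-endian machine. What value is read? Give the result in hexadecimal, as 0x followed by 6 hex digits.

0xED87E1

14780397 in 24-bit hexadecimal is 0xE187ED.
Stored little-endian, the bytes at ascending addresses are ED 87 E1.
Read back as big-endian, the last byte is least significant, giving 0xED87E1.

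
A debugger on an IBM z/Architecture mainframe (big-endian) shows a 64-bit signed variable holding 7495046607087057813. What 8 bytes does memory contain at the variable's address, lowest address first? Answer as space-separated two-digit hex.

7495046607087057813 in hexadecimal, padded to 64 bits, is 0x6803C12DBE6BBB95.
Split into bytes (most-significant first): 68 03 C1 2D BE 6B BB 95.
Big-endian stores the most-significant byte at the lowest address.
So the memory order matches the most-significant-first order: 68 03 C1 2D BE 6B BB 95.

68 03 C1 2D BE 6B BB 95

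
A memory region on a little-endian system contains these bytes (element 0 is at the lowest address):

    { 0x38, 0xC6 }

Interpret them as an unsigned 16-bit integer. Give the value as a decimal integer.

Little-endian: lowest address holds the least-significant byte.
Reassemble most-significant byte first: C6 38 → 0xC638.
0xC638 = 50744.

50744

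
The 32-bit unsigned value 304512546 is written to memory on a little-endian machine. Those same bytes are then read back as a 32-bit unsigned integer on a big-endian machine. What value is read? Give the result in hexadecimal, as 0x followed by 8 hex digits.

304512546 in 32-bit hexadecimal is 0x12267E22.
Stored little-endian, the bytes at ascending addresses are 22 7E 26 12.
Read back as big-endian, the last byte is least significant, giving 0x227E2612.

0x227E2612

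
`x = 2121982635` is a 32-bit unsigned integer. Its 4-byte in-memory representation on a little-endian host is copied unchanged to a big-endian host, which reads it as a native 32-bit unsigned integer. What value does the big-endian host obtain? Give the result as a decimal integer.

2121982635 in 32-bit hexadecimal is 0x7E7AE2AB.
Stored little-endian, the bytes at ascending addresses are AB E2 7A 7E.
Read back as big-endian, the last byte is least significant, giving 0xABE27A7E.
0xABE27A7E = 2883746430.

2883746430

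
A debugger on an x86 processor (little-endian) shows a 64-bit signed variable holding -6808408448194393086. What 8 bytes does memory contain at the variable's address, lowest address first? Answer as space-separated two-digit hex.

02 CC 9A BF 96 AC 83 A1

Two's complement of -6808408448194393086 in 64 bits: 6808408448194393086 = 0x5E7C5369406533FE; invert → 0xA183AC96BF9ACC01; add 1 → 0xA183AC96BF9ACC02.
Split into bytes (most-significant first): A1 83 AC 96 BF 9A CC 02.
Little-endian: lowest address holds the least-significant byte.
So at ascending addresses the bytes are 02 CC 9A BF 96 AC 83 A1.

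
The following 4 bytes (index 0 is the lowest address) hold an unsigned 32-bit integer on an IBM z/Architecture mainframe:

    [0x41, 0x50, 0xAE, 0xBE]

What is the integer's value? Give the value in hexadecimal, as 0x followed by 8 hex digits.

Big-endian stores the most-significant byte at the lowest address.
The bytes are already most-significant first: 0x4150AEBE.

0x4150AEBE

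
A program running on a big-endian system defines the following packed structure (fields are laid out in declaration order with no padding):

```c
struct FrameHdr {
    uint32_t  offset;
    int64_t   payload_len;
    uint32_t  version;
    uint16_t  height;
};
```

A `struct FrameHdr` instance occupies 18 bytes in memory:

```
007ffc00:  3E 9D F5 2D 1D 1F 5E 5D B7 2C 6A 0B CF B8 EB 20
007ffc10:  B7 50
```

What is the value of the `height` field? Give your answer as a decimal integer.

`height` follows `offset` (4 B), `payload_len` (8 B), `version` (4 B), so it starts at offset 4 + 8 + 4 = 16 and occupies 2 bytes.
Bytes at offsets 16..17: B7 50.
In big-endian order the high byte comes first in memory.
The bytes are already most-significant first: 0xB750.
0xB750 = 46928.

46928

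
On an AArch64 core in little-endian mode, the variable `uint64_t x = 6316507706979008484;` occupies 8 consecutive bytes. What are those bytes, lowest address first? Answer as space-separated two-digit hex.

E4 3F 80 0F 4B BE A8 57

6316507706979008484 in hexadecimal, padded to 64 bits, is 0x57A8BE4B0F803FE4.
Split into bytes (most-significant first): 57 A8 BE 4B 0F 80 3F E4.
In little-endian order the low byte comes first in memory.
So at ascending addresses the bytes are E4 3F 80 0F 4B BE A8 57.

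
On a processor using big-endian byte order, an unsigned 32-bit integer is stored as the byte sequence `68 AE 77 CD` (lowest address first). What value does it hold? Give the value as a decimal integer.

1756264397

Big-endian stores the most-significant byte at the lowest address.
The bytes are already most-significant first: 0x68AE77CD.
0x68AE77CD = 1756264397.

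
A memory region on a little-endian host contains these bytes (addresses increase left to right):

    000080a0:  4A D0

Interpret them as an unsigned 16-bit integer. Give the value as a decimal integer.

53322

Little-endian: lowest address holds the least-significant byte.
Reassemble most-significant byte first: D0 4A → 0xD04A.
0xD04A = 53322.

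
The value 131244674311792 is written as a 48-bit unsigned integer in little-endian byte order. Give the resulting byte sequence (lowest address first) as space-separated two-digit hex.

131244674311792 in hexadecimal, padded to 48 bits, is 0x775DC830E670.
Split into bytes (most-significant first): 77 5D C8 30 E6 70.
Little-endian stores the least-significant byte at the lowest address.
So at ascending addresses the bytes are 70 E6 30 C8 5D 77.

70 E6 30 C8 5D 77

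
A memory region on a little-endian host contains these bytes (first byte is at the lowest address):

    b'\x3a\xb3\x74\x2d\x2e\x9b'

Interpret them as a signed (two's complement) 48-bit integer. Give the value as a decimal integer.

Little-endian: lowest address holds the least-significant byte.
Reassemble most-significant byte first: 9B 2E 2D 74 B3 3A → 0x9B2E2D74B33A.
Top bit is set, so as a signed 48-bit value this is 0x9B2E2D74B33A − 2^48 = -110852343286982.

-110852343286982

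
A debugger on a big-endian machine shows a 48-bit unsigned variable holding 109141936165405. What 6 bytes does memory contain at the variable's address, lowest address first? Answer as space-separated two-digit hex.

109141936165405 in hexadecimal, padded to 48 bits, is 0x63439655D21D.
Split into bytes (most-significant first): 63 43 96 55 D2 1D.
Big-endian stores the most-significant byte at the lowest address.
So the memory order matches the most-significant-first order: 63 43 96 55 D2 1D.

63 43 96 55 D2 1D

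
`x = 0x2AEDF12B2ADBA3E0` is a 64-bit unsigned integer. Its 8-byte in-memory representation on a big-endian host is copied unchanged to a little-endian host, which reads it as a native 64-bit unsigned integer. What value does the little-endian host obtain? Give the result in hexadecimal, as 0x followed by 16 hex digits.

Stored big-endian, the bytes at ascending addresses are 2A ED F1 2B 2A DB A3 E0.
Read back as little-endian, the first byte is least significant, giving 0xE0A3DB2A2BF1ED2A.

0xE0A3DB2A2BF1ED2A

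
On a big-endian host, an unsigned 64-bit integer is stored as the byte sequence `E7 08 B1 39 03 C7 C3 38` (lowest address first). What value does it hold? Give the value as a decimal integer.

16647750881009713976

Big-endian stores the most-significant byte at the lowest address.
The bytes are already most-significant first: 0xE708B13903C7C338.
0xE708B13903C7C338 = 16647750881009713976.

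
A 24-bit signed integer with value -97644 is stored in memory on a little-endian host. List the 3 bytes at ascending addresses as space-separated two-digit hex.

94 82 FE

Two's complement of -97644 in 24 bits: 97644 = 0x017D6C; invert → 0xFE8293; add 1 → 0xFE8294.
Split into bytes (most-significant first): FE 82 94.
In little-endian order the low byte comes first in memory.
So at ascending addresses the bytes are 94 82 FE.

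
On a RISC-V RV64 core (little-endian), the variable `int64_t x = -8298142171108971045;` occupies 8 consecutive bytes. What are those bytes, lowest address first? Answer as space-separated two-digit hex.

Two's complement of -8298142171108971045 in 64 bits: 8298142171108971045 = 0x7328EC56D4A39225; invert → 0x8CD713A92B5C6DDA; add 1 → 0x8CD713A92B5C6DDB.
Split into bytes (most-significant first): 8C D7 13 A9 2B 5C 6D DB.
In little-endian order the low byte comes first in memory.
So at ascending addresses the bytes are DB 6D 5C 2B A9 13 D7 8C.

DB 6D 5C 2B A9 13 D7 8C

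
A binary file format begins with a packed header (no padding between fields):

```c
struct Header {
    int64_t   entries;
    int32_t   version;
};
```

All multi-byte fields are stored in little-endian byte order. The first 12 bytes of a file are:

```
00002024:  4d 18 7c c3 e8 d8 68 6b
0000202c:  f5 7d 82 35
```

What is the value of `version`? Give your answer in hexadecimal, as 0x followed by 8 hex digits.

`version` follows `entries` (8 bytes), so it starts at byte offset 8 and occupies 4 bytes.
Bytes at offsets 8..11: F5 7D 82 35.
Little-endian: lowest address holds the least-significant byte.
Reassemble most-significant byte first: 35 82 7D F5 → 0x35827DF5.

0x35827DF5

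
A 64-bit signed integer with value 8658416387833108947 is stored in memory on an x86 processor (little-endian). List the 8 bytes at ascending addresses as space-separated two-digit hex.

D3 99 36 9A D4 DF 28 78

8658416387833108947 in hexadecimal, padded to 64 bits, is 0x7828DFD49A3699D3.
Split into bytes (most-significant first): 78 28 DF D4 9A 36 99 D3.
Little-endian: lowest address holds the least-significant byte.
So at ascending addresses the bytes are D3 99 36 9A D4 DF 28 78.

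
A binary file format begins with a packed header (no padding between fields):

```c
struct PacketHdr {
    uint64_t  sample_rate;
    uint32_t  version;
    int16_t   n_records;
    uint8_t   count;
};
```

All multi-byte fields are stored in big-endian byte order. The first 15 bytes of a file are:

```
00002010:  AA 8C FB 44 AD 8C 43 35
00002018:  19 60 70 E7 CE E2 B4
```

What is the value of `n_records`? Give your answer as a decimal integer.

`n_records` follows `sample_rate` (8 B), `version` (4 B), so it starts at offset 8 + 4 = 12 and occupies 2 bytes.
Bytes at offsets 12..13: CE E2.
In big-endian order the high byte comes first in memory.
The bytes are already most-significant first: 0xCEE2.
Top bit is set, so as a signed 16-bit value this is 0xCEE2 − 2^16 = -12574.

-12574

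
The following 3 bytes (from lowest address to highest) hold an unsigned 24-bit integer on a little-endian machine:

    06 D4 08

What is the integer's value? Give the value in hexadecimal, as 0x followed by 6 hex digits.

Little-endian: lowest address holds the least-significant byte.
Reassemble most-significant byte first: 08 D4 06 → 0x08D406.

0x08D406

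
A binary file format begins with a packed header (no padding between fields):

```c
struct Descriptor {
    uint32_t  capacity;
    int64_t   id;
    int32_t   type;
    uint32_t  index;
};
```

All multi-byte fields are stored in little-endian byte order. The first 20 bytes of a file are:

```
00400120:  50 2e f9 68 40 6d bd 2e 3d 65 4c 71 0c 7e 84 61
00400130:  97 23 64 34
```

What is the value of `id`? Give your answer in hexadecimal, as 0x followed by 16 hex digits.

`id` follows `capacity` (4 bytes), so it starts at byte offset 4 and occupies 8 bytes.
Bytes at offsets 4..11: 40 6D BD 2E 3D 65 4C 71.
In little-endian order the low byte comes first in memory.
Reassemble most-significant byte first: 71 4C 65 3D 2E BD 6D 40 → 0x714C653D2EBD6D40.

0x714C653D2EBD6D40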